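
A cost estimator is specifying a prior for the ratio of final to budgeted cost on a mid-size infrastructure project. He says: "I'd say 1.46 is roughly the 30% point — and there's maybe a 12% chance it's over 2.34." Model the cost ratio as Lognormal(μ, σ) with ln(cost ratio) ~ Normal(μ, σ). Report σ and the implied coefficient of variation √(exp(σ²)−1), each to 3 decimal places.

σ ≈ 0.278, CV ≈ 0.283

If T ~ Lognormal(μ,σ) then ln T ~ Normal(μ,σ), so the p-quantile of ln T is μ + z_p·σ.
ln(1.46) = 0.3784 and ln(2.34) = 0.8502; z_{0.3} = -0.5244, z_{0.88} = 1.175.
σ = (0.8502 − 0.3784)/(1.175 − (-0.5244)) = 0.278.
μ = 0.3784 − (-0.5244)·0.278 = 0.524.
CV = √(exp(σ²)−1) = √(exp(0.0771)−1) = 0.283.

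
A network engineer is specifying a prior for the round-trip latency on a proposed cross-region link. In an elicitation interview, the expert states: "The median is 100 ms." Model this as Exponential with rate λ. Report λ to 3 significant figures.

Exponential median = ln 2 / λ, so λ = ln 2 / 100.0 = 0.00693.

λ ≈ 0.00693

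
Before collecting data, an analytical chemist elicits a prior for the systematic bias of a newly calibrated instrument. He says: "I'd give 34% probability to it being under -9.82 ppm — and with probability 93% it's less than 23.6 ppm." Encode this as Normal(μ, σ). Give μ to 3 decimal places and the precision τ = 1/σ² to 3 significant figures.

μ = -2.520, τ = 0.00319

The p-quantile of Normal(μ,σ) is μ + z_p·σ, with z_{0.34} = -0.4125 and z_{0.93} = 1.476.
Eliminate σ: μ = (z₂·x₁ − z₁·x₂)/(z₂ − z₁) = (1.476·-9.82 − (-0.4125)·23.6)/1.888 = -2.520.
Then σ = (x₂ − x₁)/(z₂ − z₁) = (23.6 − -9.82)/1.888 = 17.699.
Precision τ = 1/σ² = 1/17.7² = 0.00319.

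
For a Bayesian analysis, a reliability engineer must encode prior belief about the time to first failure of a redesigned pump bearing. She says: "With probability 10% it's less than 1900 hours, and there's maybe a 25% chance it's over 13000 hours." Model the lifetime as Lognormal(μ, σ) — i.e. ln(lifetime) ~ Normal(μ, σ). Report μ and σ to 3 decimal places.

If T ~ Lognormal(μ,σ) then ln T ~ Normal(μ,σ), so the p-quantile of ln T is μ + z_p·σ.
ln(1900) = 7.55 and ln(13000) = 9.473; z_{0.1} = -1.282, z_{0.75} = 0.6745.
σ = (9.473 − 7.55)/(0.6745 − (-1.282)) = 0.983.
μ = 7.55 − (-1.282)·0.983 = 8.810.

μ ≈ 8.810, σ ≈ 0.983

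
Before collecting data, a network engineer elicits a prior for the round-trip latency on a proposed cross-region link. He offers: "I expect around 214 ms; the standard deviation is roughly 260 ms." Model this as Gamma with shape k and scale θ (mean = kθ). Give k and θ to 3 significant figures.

For Gamma(k, scale θ): mean = kθ, variance = kθ², so CV = 1/√k.
CV = SD/mean = 260/214 = 1.215, hence k = 1/CV² = 0.677.
Then θ = mean/k = 214/0.677 = 316.

k ≈ 0.677, θ ≈ 316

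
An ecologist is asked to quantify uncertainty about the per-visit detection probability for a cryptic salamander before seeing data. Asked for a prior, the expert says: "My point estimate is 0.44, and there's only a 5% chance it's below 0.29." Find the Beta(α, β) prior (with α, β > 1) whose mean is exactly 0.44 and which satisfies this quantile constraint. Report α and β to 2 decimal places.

With mean 0.44 fixed, write α = 0.44s, β = 0.56s where s = α+β.
Need P(θ < 0.29) = 0.05 under Beta(0.44s, 0.56s). Normal approximation: (q−m)/√(m(1−m)/s) ≈ z_{0.05} = -1.64, so s ≈ 0.44·0.56·(-1.64)²/(0.29−0.44)² = 29.6.
At s = 29.6: P(θ<0.29) ≈ 0.044. Adjusting to match 0.05 gives s ≈ 27.77.
So α = 0.44·27.77 ≈ 12.22, β = 0.56·27.77 ≈ 15.55.

α ≈ 12.22, β ≈ 15.55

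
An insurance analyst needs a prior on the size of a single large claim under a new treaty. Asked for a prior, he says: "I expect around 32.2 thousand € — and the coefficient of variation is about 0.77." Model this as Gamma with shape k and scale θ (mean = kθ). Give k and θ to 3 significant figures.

For Gamma(k, scale θ): mean = kθ, variance = kθ², so CV = 1/√k.
CV = 0.77, hence k = 1/CV² = 1.69.
Then θ = mean/k = 32.2/1.69 = 19.1.

k ≈ 1.69, θ ≈ 19.1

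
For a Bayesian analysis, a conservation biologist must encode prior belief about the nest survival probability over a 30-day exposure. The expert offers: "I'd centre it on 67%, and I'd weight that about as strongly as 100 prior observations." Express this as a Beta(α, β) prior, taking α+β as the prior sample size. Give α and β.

α = 67, β = 33

Under the effective-sample-size interpretation, Beta(α, β) has prior mean α/(α+β) and prior sample size α+β.
So α+β = 100 and α/(α+β) = 0.67, giving α = 0.67·100 = 67 and β = 100 − 67 = 33.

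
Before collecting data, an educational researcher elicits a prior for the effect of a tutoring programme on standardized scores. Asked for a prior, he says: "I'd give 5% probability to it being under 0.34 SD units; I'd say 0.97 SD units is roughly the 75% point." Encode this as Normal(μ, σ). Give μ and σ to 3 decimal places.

For Normal(μ,σ), the p-quantile is μ + z_p·σ. Here z_{0.05} = -1.645, z_{0.75} = 0.6745.
So 0.34 = μ − 1.645σ and 0.97 = μ + 0.6745σ.
Subtracting: σ = (0.97 − 0.34)/(0.6745 − (-1.645)) = 0.272.
Then μ = 0.34 − (-1.645)·0.272 = 0.787.

μ = 0.787, σ = 0.272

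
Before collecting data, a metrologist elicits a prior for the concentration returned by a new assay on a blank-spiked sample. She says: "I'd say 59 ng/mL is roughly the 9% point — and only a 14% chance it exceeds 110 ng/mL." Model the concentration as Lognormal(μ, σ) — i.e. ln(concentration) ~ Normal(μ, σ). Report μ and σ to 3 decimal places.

If T ~ Lognormal(μ,σ) then ln T ~ Normal(μ,σ), so the p-quantile of ln T is μ + z_p·σ.
ln(59) = 4.078 and ln(110) = 4.7; z_{0.09} = -1.341, z_{0.86} = 1.08.
σ = (4.7 − 4.078)/(1.08 − (-1.341)) = 0.257.
μ = 4.078 − (-1.341)·0.257 = 4.423.

μ ≈ 4.423, σ ≈ 0.257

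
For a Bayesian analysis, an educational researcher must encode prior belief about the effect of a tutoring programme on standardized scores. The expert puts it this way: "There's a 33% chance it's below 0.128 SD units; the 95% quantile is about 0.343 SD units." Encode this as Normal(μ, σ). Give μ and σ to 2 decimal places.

The p-quantile of Normal(μ,σ) is μ + z_p·σ, with z_{0.33} = -0.4399 and z_{0.95} = 1.645.
Eliminate σ: μ = (z₂·x₁ − z₁·x₂)/(z₂ − z₁) = (1.645·0.128 − (-0.4399)·0.343)/2.085 = 0.17.
Then σ = (x₂ − x₁)/(z₂ − z₁) = (0.343 − 0.128)/2.085 = 0.10.

μ = 0.17, σ = 0.10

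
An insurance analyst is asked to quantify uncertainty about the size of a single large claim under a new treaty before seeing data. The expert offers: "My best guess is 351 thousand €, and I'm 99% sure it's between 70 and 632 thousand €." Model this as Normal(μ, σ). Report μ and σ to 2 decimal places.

μ = 351.00, σ = 109.09

A symmetric 99% interval runs μ ± z·σ with z = 2.576.
Half-width = 281, so σ = 281/2.576 = 109.09.
μ is the stated best guess, 351.00.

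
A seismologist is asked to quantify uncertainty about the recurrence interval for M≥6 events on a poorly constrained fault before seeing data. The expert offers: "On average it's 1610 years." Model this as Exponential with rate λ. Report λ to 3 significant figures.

λ ≈ 0.000621

Exponential mean = 1/λ, so λ = 1/1610.0 = 0.000621.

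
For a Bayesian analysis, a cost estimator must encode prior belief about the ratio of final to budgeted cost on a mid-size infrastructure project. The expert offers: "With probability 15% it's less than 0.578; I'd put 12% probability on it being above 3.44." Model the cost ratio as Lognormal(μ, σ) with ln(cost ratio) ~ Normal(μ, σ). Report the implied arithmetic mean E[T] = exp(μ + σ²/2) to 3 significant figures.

E[T] ≈ 1.85

If T ~ Lognormal(μ,σ) then ln T ~ Normal(μ,σ), so the p-quantile of ln T is μ + z_p·σ.
ln(0.578) = -0.5482 and ln(3.44) = 1.235; z_{0.15} = -1.036, z_{0.88} = 1.175.
σ = (1.235 − -0.5482)/(1.175 − (-1.036)) = 0.807.
μ = -0.5482 − (-1.036)·0.807 = 0.288.
E[T] = exp(μ + σ²/2) = exp(0.288 + 0.3253) = 1.85.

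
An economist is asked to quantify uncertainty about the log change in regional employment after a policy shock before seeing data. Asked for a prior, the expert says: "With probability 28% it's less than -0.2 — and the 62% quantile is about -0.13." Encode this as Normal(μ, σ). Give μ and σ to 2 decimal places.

For Normal(μ,σ), the p-quantile is μ + z_p·σ. Here z_{0.28} = -0.5828, z_{0.62} = 0.3055.
So -0.2 = μ − 0.5828σ and -0.13 = μ + 0.3055σ.
Subtracting: σ = (-0.13 − -0.2)/(0.3055 − (-0.5828)) = 0.08.
Then μ = -0.2 − (-0.5828)·0.08 = -0.15.

μ = -0.15, σ = 0.08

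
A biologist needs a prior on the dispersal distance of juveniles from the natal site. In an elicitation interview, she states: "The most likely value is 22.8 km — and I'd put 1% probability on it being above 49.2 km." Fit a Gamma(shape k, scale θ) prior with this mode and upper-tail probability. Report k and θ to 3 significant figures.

k ≈ 9.18, θ ≈ 2.79

Gamma(k,θ) with k>1 has mode (k−1)θ, so θ = 22.8/(k−1).
Need P(X < 49.2) = 0.99 with θ tied to k this way. Start at k = 2, θ = 22.8: P(X<49.2) ≈ 0.635.
Too low — raise k to concentrate. Iterating converges to k ≈ 9.18.
Then θ = 22.8/(9.18−1) ≈ 2.79.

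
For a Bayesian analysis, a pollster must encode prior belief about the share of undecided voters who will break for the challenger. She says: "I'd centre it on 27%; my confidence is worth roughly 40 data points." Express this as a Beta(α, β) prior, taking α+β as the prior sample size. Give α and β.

Under the effective-sample-size interpretation, Beta(α, β) has prior mean α/(α+β) and prior sample size α+β.
So α+β = 40 and α/(α+β) = 0.27, giving α = 0.27·40 = 10.8 and β = 40 − 10.8 = 29.2.

α = 10.8, β = 29.2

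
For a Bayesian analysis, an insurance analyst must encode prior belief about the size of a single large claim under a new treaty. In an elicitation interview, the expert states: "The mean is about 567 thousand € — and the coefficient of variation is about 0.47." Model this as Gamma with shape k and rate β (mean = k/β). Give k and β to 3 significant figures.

For Gamma(k, rate β): mean = k/β, variance = k/β², so CV = 1/√k.
CV = 0.47, hence k = 1/CV² = 4.53.
Then β = k/mean = 4.53/567 = 0.00798.

k ≈ 4.53, β ≈ 0.00798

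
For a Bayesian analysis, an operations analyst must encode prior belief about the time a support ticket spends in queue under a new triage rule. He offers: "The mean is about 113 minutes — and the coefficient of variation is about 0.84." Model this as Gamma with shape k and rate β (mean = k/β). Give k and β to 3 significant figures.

For Gamma(k, rate β): mean = k/β, variance = k/β², so CV = 1/√k.
CV = 0.84, hence k = 1/CV² = 1.42.
Then β = k/mean = 1.42/113 = 0.0125.

k ≈ 1.42, β ≈ 0.0125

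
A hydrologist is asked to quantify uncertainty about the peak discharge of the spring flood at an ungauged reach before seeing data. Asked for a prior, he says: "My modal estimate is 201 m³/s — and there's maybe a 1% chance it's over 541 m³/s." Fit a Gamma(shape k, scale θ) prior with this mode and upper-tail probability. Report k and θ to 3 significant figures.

Gamma(k,θ) with k>1 has mode (k−1)θ, so θ = 201/(k−1).
Need P(X < 541) = 0.99 with θ tied to k this way. Start at k = 2, θ = 201: P(X<541) ≈ 0.750.
Too low — raise k to concentrate. Iterating converges to k ≈ 5.71.
Then θ = 201/(5.71−1) ≈ 42.7.

k ≈ 5.71, θ ≈ 42.7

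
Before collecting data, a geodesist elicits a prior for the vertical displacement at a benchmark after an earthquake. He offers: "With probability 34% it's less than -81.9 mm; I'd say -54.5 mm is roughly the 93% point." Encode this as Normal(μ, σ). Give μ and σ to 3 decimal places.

μ = -75.915, σ = 14.511

For Normal(μ,σ), the p-quantile is μ + z_p·σ. Here z_{0.34} = -0.4125, z_{0.93} = 1.476.
So -81.9 = μ − 0.4125σ and -54.5 = μ + 1.476σ.
Subtracting: σ = (-54.5 − -81.9)/(1.476 − (-0.4125)) = 14.511.
Then μ = -81.9 − (-0.4125)·14.511 = -75.915.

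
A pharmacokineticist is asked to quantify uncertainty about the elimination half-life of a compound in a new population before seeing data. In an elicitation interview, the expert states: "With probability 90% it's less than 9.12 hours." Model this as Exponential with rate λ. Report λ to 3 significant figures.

P(T < 9.12) = 1 − e^(−λ·9.12) = 0.9, so λ = −ln(1−0.9)/9.12 = −ln(0.1)/9.12 = 0.252.

λ ≈ 0.252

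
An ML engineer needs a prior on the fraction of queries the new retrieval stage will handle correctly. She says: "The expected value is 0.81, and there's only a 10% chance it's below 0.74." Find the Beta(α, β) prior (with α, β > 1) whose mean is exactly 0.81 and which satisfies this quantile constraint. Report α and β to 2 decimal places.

α ≈ 44.06, β ≈ 10.33

With mean 0.81 fixed, write α = 0.81s, β = 0.19s where s = α+β.
Need P(θ < 0.74) = 0.1 under Beta(0.81s, 0.19s). Normal approximation: (q−m)/√(m(1−m)/s) ≈ z_{0.1} = -1.28, so s ≈ 0.81·0.19·(-1.28)²/(0.74−0.81)² = 51.6.
At s = 51.6: P(θ<0.74) ≈ 0.105. Adjusting to match 0.1 gives s ≈ 54.39.
So α = 0.81·54.39 ≈ 44.06, β = 0.19·54.39 ≈ 10.33.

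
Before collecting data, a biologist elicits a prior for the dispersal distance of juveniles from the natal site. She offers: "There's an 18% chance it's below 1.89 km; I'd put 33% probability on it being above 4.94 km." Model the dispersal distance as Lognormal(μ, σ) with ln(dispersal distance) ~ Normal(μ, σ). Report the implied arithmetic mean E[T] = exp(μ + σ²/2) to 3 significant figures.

If T ~ Lognormal(μ,σ) then ln T ~ Normal(μ,σ), so the p-quantile of ln T is μ + z_p·σ.
ln(1.89) = 0.6366 and ln(4.94) = 1.597; z_{0.18} = -0.9154, z_{0.67} = 0.4399.
σ = (1.597 − 0.6366)/(0.4399 − (-0.9154)) = 0.709.
μ = 0.6366 − (-0.9154)·0.709 = 1.286.
E[T] = exp(μ + σ²/2) = exp(1.286 + 0.2513) = 4.65 km.

E[T] ≈ 4.65 km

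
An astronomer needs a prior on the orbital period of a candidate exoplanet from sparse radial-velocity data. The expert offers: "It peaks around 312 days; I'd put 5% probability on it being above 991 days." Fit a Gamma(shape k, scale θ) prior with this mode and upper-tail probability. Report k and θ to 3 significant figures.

k ≈ 2.97, θ ≈ 159

Gamma(k,θ) with k>1 has mode (k−1)θ, so θ = 312/(k−1).
Need P(X < 991) = 0.95 with θ tied to k this way. Start at k = 2, θ = 312: P(X<991) ≈ 0.826.
Too low — raise k to concentrate. Iterating converges to k ≈ 2.97.
Then θ = 312/(2.97−1) ≈ 159.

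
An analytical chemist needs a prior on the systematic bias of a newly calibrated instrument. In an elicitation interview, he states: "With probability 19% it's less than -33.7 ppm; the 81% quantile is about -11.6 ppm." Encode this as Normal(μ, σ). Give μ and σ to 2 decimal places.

The p-quantile of Normal(μ,σ) is μ + z_p·σ, with z_{0.19} = -0.8779 and z_{0.81} = 0.8779.
Eliminate σ: μ = (z₂·x₁ − z₁·x₂)/(z₂ − z₁) = (0.8779·-33.7 − (-0.8779)·-11.6)/1.756 = -22.65.
Then σ = (x₂ − x₁)/(z₂ − z₁) = (-11.6 − -33.7)/1.756 = 12.59.

μ = -22.65, σ = 12.59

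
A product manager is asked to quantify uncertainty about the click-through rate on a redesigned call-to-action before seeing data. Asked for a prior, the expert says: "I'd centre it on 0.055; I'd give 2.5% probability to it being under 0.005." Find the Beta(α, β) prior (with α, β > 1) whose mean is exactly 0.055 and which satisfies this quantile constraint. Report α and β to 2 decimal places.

α ≈ 1.65, β ≈ 28.39

With mean 0.055 fixed, write α = 0.055s, β = 0.945s where s = α+β.
Need P(θ < 0.005) = 0.025 under Beta(0.055s, 0.945s). Normal approximation: (q−m)/√(m(1−m)/s) ≈ z_{0.025} = -1.96, so s ≈ 0.055·0.945·(-1.96)²/(0.005−0.055)² = 79.9.
At s = 79.9: P(θ<0.005) ≈ 0.000. Adjusting to match 0.025 gives s ≈ 30.04.
So α = 0.055·30.04 ≈ 1.65, β = 0.945·30.04 ≈ 28.39.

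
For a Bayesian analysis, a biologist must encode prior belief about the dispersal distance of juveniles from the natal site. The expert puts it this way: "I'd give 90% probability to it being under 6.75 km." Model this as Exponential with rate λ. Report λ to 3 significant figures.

P(T < 6.75) = 1 − e^(−λ·6.75) = 0.9, so λ = −ln(1−0.9)/6.75 = −ln(0.1)/6.75 = 0.341.

λ ≈ 0.341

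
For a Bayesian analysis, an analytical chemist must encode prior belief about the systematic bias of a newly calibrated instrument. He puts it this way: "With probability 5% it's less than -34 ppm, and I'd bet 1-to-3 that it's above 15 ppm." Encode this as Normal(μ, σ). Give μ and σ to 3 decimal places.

The p-quantile of Normal(μ,σ) is μ + z_p·σ, with z_{0.05} = -1.645 and z_{0.75} = 0.6745.
Eliminate σ: μ = (z₂·x₁ − z₁·x₂)/(z₂ − z₁) = (0.6745·-34 − (-1.645)·15)/2.319 = 0.750.
Then σ = (x₂ − x₁)/(z₂ − z₁) = (15 − -34)/2.319 = 21.127.

μ = 0.750, σ = 21.127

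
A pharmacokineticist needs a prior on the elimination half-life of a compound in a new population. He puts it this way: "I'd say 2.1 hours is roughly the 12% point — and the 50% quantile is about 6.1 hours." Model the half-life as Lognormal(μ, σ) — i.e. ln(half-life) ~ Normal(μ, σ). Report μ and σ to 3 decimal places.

μ ≈ 1.808, σ ≈ 0.908

If T ~ Lognormal(μ,σ) then ln T ~ Normal(μ,σ), so the p-quantile of ln T is μ + z_p·σ.
ln(2.1) = 0.7419 and ln(6.1) = 1.808; z_{0.12} = -1.175, z_{0.5} = 0.
σ = (1.808 − 0.7419)/(0 − (-1.175)) = 0.908.
μ = 0.7419 − (-1.175)·0.908 = 1.808.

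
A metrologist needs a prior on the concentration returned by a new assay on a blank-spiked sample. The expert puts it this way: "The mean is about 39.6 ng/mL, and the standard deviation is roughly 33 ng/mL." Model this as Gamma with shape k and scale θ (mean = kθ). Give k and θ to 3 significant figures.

k ≈ 1.44, θ ≈ 27.5

For Gamma(k, scale θ): mean = kθ, variance = kθ², so CV = 1/√k.
CV = SD/mean = 33/39.6 = 0.8333, hence k = 1/CV² = 1.44.
Then θ = mean/k = 39.6/1.44 = 27.5.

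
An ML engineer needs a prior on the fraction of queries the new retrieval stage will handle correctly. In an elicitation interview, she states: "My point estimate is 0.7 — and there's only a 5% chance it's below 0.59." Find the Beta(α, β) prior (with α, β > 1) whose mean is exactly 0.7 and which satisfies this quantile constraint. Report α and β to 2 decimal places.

α ≈ 35.05, β ≈ 15.02

With mean 0.7 fixed, write α = 0.7s, β = 0.3s where s = α+β.
Need P(θ < 0.59) = 0.05 under Beta(0.7s, 0.3s). Normal approximation: (q−m)/√(m(1−m)/s) ≈ z_{0.05} = -1.64, so s ≈ 0.7·0.3·(-1.64)²/(0.59−0.7)² = 47.0.
At s = 47.0: P(θ<0.59) ≈ 0.055. Adjusting to match 0.05 gives s ≈ 50.08.
So α = 0.7·50.08 ≈ 35.05, β = 0.3·50.08 ≈ 15.02.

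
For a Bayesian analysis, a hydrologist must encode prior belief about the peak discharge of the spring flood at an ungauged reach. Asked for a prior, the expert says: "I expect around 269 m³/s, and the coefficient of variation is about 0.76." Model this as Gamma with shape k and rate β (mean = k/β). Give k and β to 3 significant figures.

For Gamma(k, rate β): mean = k/β, variance = k/β², so CV = 1/√k.
CV = 0.76, hence k = 1/CV² = 1.73.
Then β = k/mean = 1.73/269 = 0.00644.

k ≈ 1.73, β ≈ 0.00644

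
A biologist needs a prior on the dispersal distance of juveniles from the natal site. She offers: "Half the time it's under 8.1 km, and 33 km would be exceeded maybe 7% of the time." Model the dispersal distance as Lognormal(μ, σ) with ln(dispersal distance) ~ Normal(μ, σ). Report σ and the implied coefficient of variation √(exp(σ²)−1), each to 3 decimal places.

σ ≈ 0.952, CV ≈ 1.214

If T ~ Lognormal(μ,σ) then ln T ~ Normal(μ,σ), so the p-quantile of ln T is μ + z_p·σ.
ln(8.1) = 2.092 and ln(33) = 3.497; z_{0.5} = 0, z_{0.93} = 1.476.
σ = (3.497 − 2.092)/(1.476 − (0)) = 0.952.
μ = 2.092 − (0)·0.952 = 2.092.
CV = √(exp(σ²)−1) = √(exp(0.9059)−1) = 1.214.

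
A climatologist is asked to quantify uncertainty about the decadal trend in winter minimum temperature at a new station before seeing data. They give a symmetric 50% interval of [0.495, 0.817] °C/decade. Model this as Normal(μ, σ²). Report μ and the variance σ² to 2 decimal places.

A symmetric 50% interval runs μ ± z·σ with z = 0.6745.
Half-width = 0.161, so σ = 0.161/0.6745 = 0.239 and σ² = 0.06.
μ is the interval midpoint, 0.66.

μ = 0.66, σ² = 0.06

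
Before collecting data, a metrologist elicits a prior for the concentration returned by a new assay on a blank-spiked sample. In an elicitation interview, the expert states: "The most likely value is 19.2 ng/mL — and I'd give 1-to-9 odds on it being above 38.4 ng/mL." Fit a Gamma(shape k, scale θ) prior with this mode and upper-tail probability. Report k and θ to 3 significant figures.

k ≈ 4.99, θ ≈ 4.81

Gamma(k,θ) with k>1 has mode (k−1)θ, so θ = 19.2/(k−1).
Need P(X < 38.4) = 0.9 with θ tied to k this way. Start at k = 2, θ = 19.2: P(X<38.4) ≈ 0.594.
Too low — raise k to concentrate. Iterating converges to k ≈ 4.99.
Then θ = 19.2/(4.99−1) ≈ 4.81.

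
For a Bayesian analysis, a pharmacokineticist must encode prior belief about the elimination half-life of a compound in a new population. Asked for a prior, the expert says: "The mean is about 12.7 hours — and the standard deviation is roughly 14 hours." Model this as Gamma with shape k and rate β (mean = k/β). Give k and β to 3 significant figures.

k ≈ 0.823, β ≈ 0.0648

For Gamma(k, rate β): mean = k/β, variance = k/β², so CV = 1/√k.
CV = SD/mean = 14/12.7 = 1.102, hence k = 1/CV² = 0.823.
Then β = k/mean = 0.823/12.7 = 0.0648.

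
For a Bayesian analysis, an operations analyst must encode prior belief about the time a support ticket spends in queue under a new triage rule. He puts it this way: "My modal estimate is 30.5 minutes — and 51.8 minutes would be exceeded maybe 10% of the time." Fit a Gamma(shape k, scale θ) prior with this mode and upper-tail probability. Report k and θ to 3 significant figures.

Gamma(k,θ) with k>1 has mode (k−1)θ, so θ = 30.5/(k−1).
Need P(X < 51.8) = 0.9 with θ tied to k this way. Start at k = 2, θ = 30.5: P(X<51.8) ≈ 0.506.
Too low — raise k to concentrate. Iterating converges to k ≈ 7.75.
Then θ = 30.5/(7.75−1) ≈ 4.52.

k ≈ 7.75, θ ≈ 4.52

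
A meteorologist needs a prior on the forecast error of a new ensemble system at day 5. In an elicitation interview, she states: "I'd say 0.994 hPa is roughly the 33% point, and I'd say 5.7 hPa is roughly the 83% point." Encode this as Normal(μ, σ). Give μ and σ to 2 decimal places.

The p-quantile of Normal(μ,σ) is μ + z_p·σ, with z_{0.33} = -0.4399 and z_{0.83} = 0.9542.
Eliminate σ: μ = (z₂·x₁ − z₁·x₂)/(z₂ − z₁) = (0.9542·0.994 − (-0.4399)·5.7)/1.394 = 2.48.
Then σ = (x₂ − x₁)/(z₂ − z₁) = (5.7 − 0.994)/1.394 = 3.38.

μ = 2.48, σ = 3.38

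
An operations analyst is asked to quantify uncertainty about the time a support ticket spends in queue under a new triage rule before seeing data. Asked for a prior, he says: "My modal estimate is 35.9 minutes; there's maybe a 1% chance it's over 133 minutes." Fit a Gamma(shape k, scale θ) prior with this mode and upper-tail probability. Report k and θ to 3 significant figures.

Gamma(k,θ) with k>1 has mode (k−1)θ, so θ = 35.9/(k−1).
Need P(X < 133) = 0.99 with θ tied to k this way. Start at k = 2, θ = 35.9: P(X<133) ≈ 0.884.
Too low — raise k to concentrate. Iterating converges to k ≈ 3.49.
Then θ = 35.9/(3.49−1) ≈ 14.4.

k ≈ 3.49, θ ≈ 14.4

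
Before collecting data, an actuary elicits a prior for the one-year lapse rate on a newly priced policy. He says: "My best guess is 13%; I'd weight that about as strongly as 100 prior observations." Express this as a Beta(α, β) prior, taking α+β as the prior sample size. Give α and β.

Under the effective-sample-size interpretation, Beta(α, β) has prior mean α/(α+β) and prior sample size α+β.
So α+β = 100 and α/(α+β) = 0.13, giving α = 0.13·100 = 13 and β = 100 − 13 = 87.

α = 13, β = 87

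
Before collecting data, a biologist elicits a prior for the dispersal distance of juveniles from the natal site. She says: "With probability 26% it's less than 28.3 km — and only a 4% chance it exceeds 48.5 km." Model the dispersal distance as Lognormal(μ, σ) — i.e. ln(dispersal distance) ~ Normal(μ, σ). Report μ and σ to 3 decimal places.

If T ~ Lognormal(μ,σ) then ln T ~ Normal(μ,σ), so the p-quantile of ln T is μ + z_p·σ.
ln(28.3) = 3.343 and ln(48.5) = 3.882; z_{0.26} = -0.6433, z_{0.96} = 1.751.
σ = (3.882 − 3.343)/(1.751 − (-0.6433)) = 0.225.
μ = 3.343 − (-0.6433)·0.225 = 3.488.

μ ≈ 3.488, σ ≈ 0.225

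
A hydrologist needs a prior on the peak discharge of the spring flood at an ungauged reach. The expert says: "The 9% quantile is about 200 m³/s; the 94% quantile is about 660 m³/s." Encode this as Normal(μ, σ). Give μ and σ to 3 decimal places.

μ = 413.000, σ = 158.866

The p-quantile of Normal(μ,σ) is μ + z_p·σ, with z_{0.09} = -1.341 and z_{0.94} = 1.555.
Eliminate σ: μ = (z₂·x₁ − z₁·x₂)/(z₂ − z₁) = (1.555·200 − (-1.341)·660)/2.896 = 413.000.
Then σ = (x₂ − x₁)/(z₂ − z₁) = (660 − 200)/2.896 = 158.866.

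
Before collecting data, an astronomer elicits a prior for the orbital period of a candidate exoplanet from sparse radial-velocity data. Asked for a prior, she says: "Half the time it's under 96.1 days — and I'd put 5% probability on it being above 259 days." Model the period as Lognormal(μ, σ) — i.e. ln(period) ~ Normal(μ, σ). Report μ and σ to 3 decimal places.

If T ~ Lognormal(μ,σ) then ln T ~ Normal(μ,σ), so the p-quantile of ln T is μ + z_p·σ.
ln(96.1) = 4.565 and ln(259) = 5.557; z_{0.5} = 0, z_{0.95} = 1.645.
σ = (5.557 − 4.565)/(1.645 − (0)) = 0.603.
μ = 4.565 − (0)·0.603 = 4.565.

μ ≈ 4.565, σ ≈ 0.603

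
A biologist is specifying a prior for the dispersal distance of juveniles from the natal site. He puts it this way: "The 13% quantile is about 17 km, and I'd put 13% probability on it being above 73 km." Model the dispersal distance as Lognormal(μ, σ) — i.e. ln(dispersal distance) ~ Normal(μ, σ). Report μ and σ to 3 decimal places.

μ ≈ 3.562, σ ≈ 0.647

If T ~ Lognormal(μ,σ) then ln T ~ Normal(μ,σ), so the p-quantile of ln T is μ + z_p·σ.
ln(17) = 2.833 and ln(73) = 4.29; z_{0.13} = -1.126, z_{0.87} = 1.126.
σ = (4.29 − 2.833)/(1.126 − (-1.126)) = 0.647.
μ = 2.833 − (-1.126)·0.647 = 3.562.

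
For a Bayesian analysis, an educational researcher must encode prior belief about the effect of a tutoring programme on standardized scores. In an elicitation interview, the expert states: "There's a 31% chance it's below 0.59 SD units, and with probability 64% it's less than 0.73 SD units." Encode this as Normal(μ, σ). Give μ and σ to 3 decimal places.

For Normal(μ,σ), the p-quantile is μ + z_p·σ. Here z_{0.31} = -0.4959, z_{0.64} = 0.3585.
So 0.59 = μ − 0.4959σ and 0.73 = μ + 0.3585σ.
Subtracting: σ = (0.73 − 0.59)/(0.3585 − (-0.4959)) = 0.164.
Then μ = 0.59 − (-0.4959)·0.164 = 0.671.

μ = 0.671, σ = 0.164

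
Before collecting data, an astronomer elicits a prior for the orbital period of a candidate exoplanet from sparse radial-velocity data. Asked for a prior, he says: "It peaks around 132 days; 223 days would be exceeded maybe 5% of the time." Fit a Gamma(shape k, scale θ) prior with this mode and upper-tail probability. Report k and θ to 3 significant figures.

k ≈ 11.2, θ ≈ 13

Gamma(k,θ) with k>1 has mode (k−1)θ, so θ = 132/(k−1).
Need P(X < 223) = 0.95 with θ tied to k this way. Start at k = 2, θ = 132: P(X<223) ≈ 0.503.
Too low — raise k to concentrate. Iterating converges to k ≈ 11.2.
Then θ = 132/(11.2−1) ≈ 13.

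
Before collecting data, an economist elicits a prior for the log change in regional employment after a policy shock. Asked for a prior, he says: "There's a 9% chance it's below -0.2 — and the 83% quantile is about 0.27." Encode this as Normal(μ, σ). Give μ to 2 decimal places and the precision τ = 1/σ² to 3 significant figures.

μ = 0.07, τ = 23.8

The p-quantile of Normal(μ,σ) is μ + z_p·σ, with z_{0.09} = -1.341 and z_{0.83} = 0.9542.
Eliminate σ: μ = (z₂·x₁ − z₁·x₂)/(z₂ − z₁) = (0.9542·-0.2 − (-1.341)·0.27)/2.295 = 0.07.
Then σ = (x₂ − x₁)/(z₂ − z₁) = (0.27 − -0.2)/2.295 = 0.20.
Precision τ = 1/σ² = 1/0.2048² = 23.8.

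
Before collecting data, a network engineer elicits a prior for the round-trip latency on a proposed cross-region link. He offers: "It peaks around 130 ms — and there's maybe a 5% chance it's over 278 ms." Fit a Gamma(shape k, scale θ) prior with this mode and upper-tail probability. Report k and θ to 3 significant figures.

k ≈ 5.77, θ ≈ 27.2

Gamma(k,θ) with k>1 has mode (k−1)θ, so θ = 130/(k−1).
Need P(X < 278) = 0.95 with θ tied to k this way. Start at k = 2, θ = 130: P(X<278) ≈ 0.630.
Too low — raise k to concentrate. Iterating converges to k ≈ 5.77.
Then θ = 130/(5.77−1) ≈ 27.2.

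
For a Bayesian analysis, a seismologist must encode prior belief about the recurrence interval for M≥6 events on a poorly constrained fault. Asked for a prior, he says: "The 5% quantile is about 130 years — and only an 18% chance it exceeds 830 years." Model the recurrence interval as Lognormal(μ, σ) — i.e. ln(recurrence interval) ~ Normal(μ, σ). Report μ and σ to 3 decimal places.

If T ~ Lognormal(μ,σ) then ln T ~ Normal(μ,σ), so the p-quantile of ln T is μ + z_p·σ.
ln(130) = 4.868 and ln(830) = 6.721; z_{0.05} = -1.645, z_{0.82} = 0.9154.
σ = (6.721 − 4.868)/(0.9154 − (-1.645)) = 0.724.
μ = 4.868 − (-1.645)·0.724 = 6.059.

μ ≈ 6.059, σ ≈ 0.724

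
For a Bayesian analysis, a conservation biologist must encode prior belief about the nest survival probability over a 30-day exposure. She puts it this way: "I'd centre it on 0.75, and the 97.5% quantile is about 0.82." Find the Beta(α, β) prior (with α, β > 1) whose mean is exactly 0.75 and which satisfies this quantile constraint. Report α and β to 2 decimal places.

α ≈ 98.46, β ≈ 32.82

With mean 0.75 fixed, write α = 0.75s, β = 0.25s where s = α+β.
Need P(θ < 0.82) = 0.975 under Beta(0.75s, 0.25s). Normal approximation: (q−m)/√(m(1−m)/s) ≈ z_{0.975} = 1.96, so s ≈ 0.75·0.25·(1.96)²/(0.82−0.75)² = 147.0.
At s = 147.0: P(θ<0.82) ≈ 0.981. Adjusting to match 0.975 gives s ≈ 131.28.
So α = 0.75·131.28 ≈ 98.46, β = 0.25·131.28 ≈ 32.82.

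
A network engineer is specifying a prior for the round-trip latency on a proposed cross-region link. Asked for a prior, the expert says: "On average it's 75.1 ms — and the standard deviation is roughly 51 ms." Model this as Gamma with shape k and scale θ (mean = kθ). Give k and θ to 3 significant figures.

k ≈ 2.17, θ ≈ 34.6

For Gamma(k, scale θ): mean = kθ, variance = kθ², so CV = 1/√k.
CV = SD/mean = 51/75.1 = 0.6791, hence k = 1/CV² = 2.17.
Then θ = mean/k = 75.1/2.17 = 34.6.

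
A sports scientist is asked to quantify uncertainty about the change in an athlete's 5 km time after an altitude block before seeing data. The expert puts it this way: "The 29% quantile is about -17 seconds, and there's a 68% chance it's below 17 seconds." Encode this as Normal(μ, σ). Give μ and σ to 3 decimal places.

The p-quantile of Normal(μ,σ) is μ + z_p·σ, with z_{0.29} = -0.5534 and z_{0.68} = 0.4677.
Eliminate σ: μ = (z₂·x₁ − z₁·x₂)/(z₂ − z₁) = (0.4677·-17 − (-0.5534)·17)/1.021 = 1.427.
Then σ = (x₂ − x₁)/(z₂ − z₁) = (17 − -17)/1.021 = 33.298.

μ = 1.427, σ = 33.298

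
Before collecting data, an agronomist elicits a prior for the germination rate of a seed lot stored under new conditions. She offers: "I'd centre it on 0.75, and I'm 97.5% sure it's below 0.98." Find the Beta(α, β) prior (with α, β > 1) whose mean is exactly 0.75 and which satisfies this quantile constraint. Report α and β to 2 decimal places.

α ≈ 4.24, β ≈ 1.41

With mean 0.75 fixed, write α = 0.75s, β = 0.25s where s = α+β.
Need P(θ < 0.98) = 0.975 under Beta(0.75s, 0.25s). Normal approximation: (q−m)/√(m(1−m)/s) ≈ z_{0.975} = 1.96, so s ≈ 0.75·0.25·(1.96)²/(0.98−0.75)² = 13.6.
At s = 13.6: P(θ<0.98) ≈ 0.999. Adjusting to match 0.975 gives s ≈ 5.66.
So α = 0.75·5.66 ≈ 4.24, β = 0.25·5.66 ≈ 1.41.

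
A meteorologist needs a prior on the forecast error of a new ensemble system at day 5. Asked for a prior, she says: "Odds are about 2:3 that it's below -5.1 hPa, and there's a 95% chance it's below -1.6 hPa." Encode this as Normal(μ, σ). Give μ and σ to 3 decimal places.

The p-quantile of Normal(μ,σ) is μ + z_p·σ, with z_{0.4} = -0.2533 and z_{0.95} = 1.645.
Eliminate σ: μ = (z₂·x₁ − z₁·x₂)/(z₂ − z₁) = (1.645·-5.1 − (-0.2533)·-1.6)/1.898 = -4.633.
Then σ = (x₂ − x₁)/(z₂ − z₁) = (-1.6 − -5.1)/1.898 = 1.844.

μ = -4.633, σ = 1.844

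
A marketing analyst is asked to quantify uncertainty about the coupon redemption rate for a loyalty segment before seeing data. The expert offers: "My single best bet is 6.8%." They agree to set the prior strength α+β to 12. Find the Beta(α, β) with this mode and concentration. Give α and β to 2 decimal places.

For α,β > 1 the Beta mode is (α−1)/(α+β−2). With α+β = 12, the mode is (α−1)/10.
Set (α−1)/10 = 0.068 → α = 1 + 0.068·10 = 1.68.
β = 12 − α = 10.32.

α = 1.68, β = 10.32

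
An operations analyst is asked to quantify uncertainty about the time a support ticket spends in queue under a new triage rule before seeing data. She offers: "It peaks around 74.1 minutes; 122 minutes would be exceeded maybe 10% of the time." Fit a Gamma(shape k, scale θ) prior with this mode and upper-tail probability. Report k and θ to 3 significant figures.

Gamma(k,θ) with k>1 has mode (k−1)θ, so θ = 74.1/(k−1).
Need P(X < 122) = 0.9 with θ tied to k this way. Start at k = 2, θ = 74.1: P(X<122) ≈ 0.490.
Too low — raise k to concentrate. Iterating converges to k ≈ 8.59.
Then θ = 74.1/(8.59−1) ≈ 9.77.

k ≈ 8.59, θ ≈ 9.77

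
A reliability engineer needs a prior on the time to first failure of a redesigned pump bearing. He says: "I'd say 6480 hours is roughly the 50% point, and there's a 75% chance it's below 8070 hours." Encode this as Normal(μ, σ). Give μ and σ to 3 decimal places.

For Normal(μ,σ), the p-quantile is μ + z_p·σ. Here z_{0.5} = 0, z_{0.75} = 0.6745.
So 6480 = μ + 0σ and 8070 = μ + 0.6745σ.
Subtracting: σ = (8070 − 6480)/(0.6745 − (0)) = 2357.338.
Then μ = 6480 − (0)·2357.338 = 6480.000.

μ = 6480.000, σ = 2357.338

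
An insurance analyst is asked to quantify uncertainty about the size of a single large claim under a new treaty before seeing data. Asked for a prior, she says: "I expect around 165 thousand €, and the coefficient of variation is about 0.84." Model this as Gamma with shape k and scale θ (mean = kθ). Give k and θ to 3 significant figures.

k ≈ 1.42, θ ≈ 116

For Gamma(k, scale θ): mean = kθ, variance = kθ², so CV = 1/√k.
CV = 0.84, hence k = 1/CV² = 1.42.
Then θ = mean/k = 165/1.42 = 116.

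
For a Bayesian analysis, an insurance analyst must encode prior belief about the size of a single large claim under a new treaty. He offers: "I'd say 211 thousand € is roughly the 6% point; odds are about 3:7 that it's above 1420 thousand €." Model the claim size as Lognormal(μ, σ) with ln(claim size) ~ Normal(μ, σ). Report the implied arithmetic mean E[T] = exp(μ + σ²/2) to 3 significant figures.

If T ~ Lognormal(μ,σ) then ln T ~ Normal(μ,σ), so the p-quantile of ln T is μ + z_p·σ.
ln(211) = 5.352 and ln(1420) = 7.258; z_{0.06} = -1.555, z_{0.7} = 0.5244.
σ = (7.258 − 5.352)/(0.5244 − (-1.555)) = 0.917.
μ = 5.352 − (-1.555)·0.917 = 6.778.
E[T] = exp(μ + σ²/2) = exp(6.778 + 0.4204) = 1340 thousand €.

E[T] ≈ 1340 thousand €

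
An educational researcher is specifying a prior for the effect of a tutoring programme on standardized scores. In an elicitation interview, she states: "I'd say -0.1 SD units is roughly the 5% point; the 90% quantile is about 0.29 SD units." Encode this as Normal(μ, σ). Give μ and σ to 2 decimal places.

The p-quantile of Normal(μ,σ) is μ + z_p·σ, with z_{0.05} = -1.645 and z_{0.9} = 1.282.
Eliminate σ: μ = (z₂·x₁ − z₁·x₂)/(z₂ − z₁) = (1.282·-0.1 − (-1.645)·0.29)/2.926 = 0.12.
Then σ = (x₂ − x₁)/(z₂ − z₁) = (0.29 − -0.1)/2.926 = 0.13.

μ = 0.12, σ = 0.13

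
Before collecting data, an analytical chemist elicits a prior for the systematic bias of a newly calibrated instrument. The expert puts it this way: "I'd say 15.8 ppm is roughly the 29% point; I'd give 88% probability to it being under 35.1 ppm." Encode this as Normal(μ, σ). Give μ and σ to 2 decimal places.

μ = 21.98, σ = 11.17

The p-quantile of Normal(μ,σ) is μ + z_p·σ, with z_{0.29} = -0.5534 and z_{0.88} = 1.175.
Eliminate σ: μ = (z₂·x₁ − z₁·x₂)/(z₂ − z₁) = (1.175·15.8 − (-0.5534)·35.1)/1.728 = 21.98.
Then σ = (x₂ − x₁)/(z₂ − z₁) = (35.1 − 15.8)/1.728 = 11.17.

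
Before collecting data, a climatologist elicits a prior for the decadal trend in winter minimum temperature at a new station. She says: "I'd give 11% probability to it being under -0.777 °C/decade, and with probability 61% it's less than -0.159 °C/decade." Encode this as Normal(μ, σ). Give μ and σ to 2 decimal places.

For Normal(μ,σ), the p-quantile is μ + z_p·σ. Here z_{0.11} = -1.227, z_{0.61} = 0.2793.
So -0.777 = μ − 1.227σ and -0.159 = μ + 0.2793σ.
Subtracting: σ = (-0.159 − -0.777)/(0.2793 − (-1.227)) = 0.41.
Then μ = -0.777 − (-1.227)·0.41 = -0.27.

μ = -0.27, σ = 0.41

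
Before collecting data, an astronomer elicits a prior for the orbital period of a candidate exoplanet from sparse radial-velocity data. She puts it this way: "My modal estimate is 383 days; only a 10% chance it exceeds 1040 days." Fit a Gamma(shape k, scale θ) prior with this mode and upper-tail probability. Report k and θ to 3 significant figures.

k ≈ 2.92, θ ≈ 200

Gamma(k,θ) with k>1 has mode (k−1)θ, so θ = 383/(k−1).
Need P(X < 1040) = 0.9 with θ tied to k this way. Start at k = 2, θ = 383: P(X<1040) ≈ 0.754.
Too low — raise k to concentrate. Iterating converges to k ≈ 2.92.
Then θ = 383/(2.92−1) ≈ 200.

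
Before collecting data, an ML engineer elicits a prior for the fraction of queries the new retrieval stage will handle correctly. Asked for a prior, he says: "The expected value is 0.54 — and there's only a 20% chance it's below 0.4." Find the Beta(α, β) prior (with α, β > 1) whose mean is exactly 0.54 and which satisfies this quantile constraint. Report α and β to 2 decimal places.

With mean 0.54 fixed, write α = 0.54s, β = 0.46s where s = α+β.
Need P(θ < 0.4) = 0.2 under Beta(0.54s, 0.46s). Normal approximation: (q−m)/√(m(1−m)/s) ≈ z_{0.2} = -0.842, so s ≈ 0.54·0.46·(-0.842)²/(0.4−0.54)² = 9.0.
At s = 9.0: P(θ<0.4) ≈ 0.200. Adjusting to match 0.2 gives s ≈ 9.00.
So α = 0.54·9.00 ≈ 4.86, β = 0.46·9.00 ≈ 4.14.

α ≈ 4.86, β ≈ 4.14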